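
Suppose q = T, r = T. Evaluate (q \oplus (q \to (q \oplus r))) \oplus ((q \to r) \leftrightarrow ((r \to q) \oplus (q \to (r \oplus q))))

q \oplus r = T \oplus T = F
q \to (q \oplus r) = T \to F = F
q \oplus (q \to (q \oplus r)) = T \oplus F = T
q \to r = T \to T = T
r \to q = T \to T = T
r \oplus q = T \oplus T = F
q \to (r \oplus q) = T \to F = F
(r \to q) \oplus (q \to (r \oplus q)) = T \oplus F = T
(q \to r) \leftrightarrow ((r \to q) \oplus (q \to (r \oplus q))) = T \leftrightarrow T = T
(q \oplus (q \to (q \oplus r))) \oplus ((q \to r) \leftrightarrow ((r \to q) \oplus (q \to (r \oplus q)))) = T \oplus T = F

F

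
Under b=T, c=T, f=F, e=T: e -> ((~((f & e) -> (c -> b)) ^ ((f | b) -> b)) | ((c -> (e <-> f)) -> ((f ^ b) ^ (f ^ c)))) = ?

T

Substituting b=T, c=T, f=F, e=T:
f & e = F & T = F
c -> b = T -> T = T
(f & e) -> (c -> b) = F -> T = T
~((f & e) -> (c -> b)) = ~T = F
f | b = F | T = T
(f | b) -> b = T -> T = T
~((f & e) -> (c -> b)) ^ ((f | b) -> b) = F ^ T = T
e <-> f = T <-> F = F
c -> (e <-> f) = T -> F = F
f ^ b = F ^ T = T
f ^ c = F ^ T = T
(f ^ b) ^ (f ^ c) = T ^ T = F
(c -> (e <-> f)) -> ((f ^ b) ^ (f ^ c)) = F -> F = T
(~((f & e) -> (c -> b)) ^ ((f | b) -> b)) | ((c -> (e <-> f)) -> ((f ^ b) ^ (f ^ c))) = T | T = T
e -> ((~((f & e) -> (c -> b)) ^ ((f | b) -> b)) | ((c -> (e <-> f)) -> ((f ^ b) ^ (f ^ c)))) = T -> T = T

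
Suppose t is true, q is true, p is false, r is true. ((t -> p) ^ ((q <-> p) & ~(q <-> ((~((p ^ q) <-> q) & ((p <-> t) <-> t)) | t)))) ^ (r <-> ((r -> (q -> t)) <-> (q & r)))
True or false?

t -> p = 1 -> 0 = 0
q <-> p = 1 <-> 0 = 0
p ^ q = 0 ^ 1 = 1
(p ^ q) <-> q = 1 <-> 1 = 1
~((p ^ q) <-> q) = ~1 = 0
p <-> t = 0 <-> 1 = 0
(p <-> t) <-> t = 0 <-> 1 = 0
~((p ^ q) <-> q) & ((p <-> t) <-> t) = 0 & 0 = 0
(~((p ^ q) <-> q) & ((p <-> t) <-> t)) | t = 0 | 1 = 1
q <-> ((~((p ^ q) <-> q) & ((p <-> t) <-> t)) | t) = 1 <-> 1 = 1
~(q <-> ((~((p ^ q) <-> q) & ((p <-> t) <-> t)) | t)) = ~1 = 0
(q <-> p) & ~(q <-> ((~((p ^ q) <-> q) & ((p <-> t) <-> t)) | t)) = 0 & 0 = 0
(t -> p) ^ ((q <-> p) & ~(q <-> ((~((p ^ q) <-> q) & ((p <-> t) <-> t)) | t))) = 0 ^ 0 = 0
q -> t = 1 -> 1 = 1
r -> (q -> t) = 1 -> 1 = 1
q & r = 1 & 1 = 1
(r -> (q -> t)) <-> (q & r) = 1 <-> 1 = 1
r <-> ((r -> (q -> t)) <-> (q & r)) = 1 <-> 1 = 1
((t -> p) ^ ((q <-> p) & ~(q <-> ((~((p ^ q) <-> q) & ((p <-> t) <-> t)) | t)))) ^ (r <-> ((r -> (q -> t)) <-> (q & r))) = 0 ^ 1 = 1

1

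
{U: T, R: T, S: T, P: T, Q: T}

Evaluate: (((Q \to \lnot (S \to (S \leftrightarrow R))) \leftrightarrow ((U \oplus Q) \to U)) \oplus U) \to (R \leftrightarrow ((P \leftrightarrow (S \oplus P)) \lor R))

S \leftrightarrow R = T \leftrightarrow T = T
S \to (S \leftrightarrow R) = T \to T = T
\lnot (S \to (S \leftrightarrow R)) = \lnot T = F
Q \to \lnot (S \to (S \leftrightarrow R)) = T \to F = F
U \oplus Q = T \oplus T = F
(U \oplus Q) \to U = F \to T = T
(Q \to \lnot (S \to (S \leftrightarrow R))) \leftrightarrow ((U \oplus Q) \to U) = F \leftrightarrow T = F
((Q \to \lnot (S \to (S \leftrightarrow R))) \leftrightarrow ((U \oplus Q) \to U)) \oplus U = F \oplus T = T
S \oplus P = T \oplus T = F
P \leftrightarrow (S \oplus P) = T \leftrightarrow F = F
(P \leftrightarrow (S \oplus P)) \lor R = F \lor T = T
R \leftrightarrow ((P \leftrightarrow (S \oplus P)) \lor R) = T \leftrightarrow T = T
(((Q \to \lnot (S \to (S \leftrightarrow R))) \leftrightarrow ((U \oplus Q) \to U)) \oplus U) \to (R \leftrightarrow ((P \leftrightarrow (S \oplus P)) \lor R)) = T \to T = T

T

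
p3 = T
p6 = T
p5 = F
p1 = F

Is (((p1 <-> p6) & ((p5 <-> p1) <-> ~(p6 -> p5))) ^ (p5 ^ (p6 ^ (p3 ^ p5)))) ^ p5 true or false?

Substituting p3=T, p6=T, p5=F, p1=F:
p1 <-> p6 = F <-> T = F
p5 <-> p1 = F <-> F = T
p6 -> p5 = T -> F = F
~(p6 -> p5) = ~F = T
(p5 <-> p1) <-> ~(p6 -> p5) = T <-> T = T
(p1 <-> p6) & ((p5 <-> p1) <-> ~(p6 -> p5)) = F & T = F
p3 ^ p5 = T ^ F = T
p6 ^ (p3 ^ p5) = T ^ T = F
p5 ^ (p6 ^ (p3 ^ p5)) = F ^ F = F
((p1 <-> p6) & ((p5 <-> p1) <-> ~(p6 -> p5))) ^ (p5 ^ (p6 ^ (p3 ^ p5))) = F ^ F = F
(((p1 <-> p6) & ((p5 <-> p1) <-> ~(p6 -> p5))) ^ (p5 ^ (p6 ^ (p3 ^ p5)))) ^ p5 = F ^ F = F

F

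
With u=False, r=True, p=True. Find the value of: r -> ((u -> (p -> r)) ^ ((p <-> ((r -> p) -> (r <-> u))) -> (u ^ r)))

p -> r = True -> True = True
u -> (p -> r) = False -> True = True
r -> p = True -> True = True
r <-> u = True <-> False = False
(r -> p) -> (r <-> u) = True -> False = False
p <-> ((r -> p) -> (r <-> u)) = True <-> False = False
u ^ r = False ^ True = True
(p <-> ((r -> p) -> (r <-> u))) -> (u ^ r) = False -> True = True
(u -> (p -> r)) ^ ((p <-> ((r -> p) -> (r <-> u))) -> (u ^ r)) = True ^ True = False
r -> ((u -> (p -> r)) ^ ((p <-> ((r -> p) -> (r <-> u))) -> (u ^ r))) = True -> False = False

False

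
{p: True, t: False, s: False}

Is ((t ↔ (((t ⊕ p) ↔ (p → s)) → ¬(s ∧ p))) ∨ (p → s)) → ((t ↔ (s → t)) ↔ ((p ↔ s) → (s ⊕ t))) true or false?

True

t ⊕ p = False ⊕ True = True
p → s = True → False = False
(t ⊕ p) ↔ (p → s) = True ↔ False = False
s ∧ p = False ∧ True = False
¬(s ∧ p) = ¬False = True
((t ⊕ p) ↔ (p → s)) → ¬(s ∧ p) = False → True = True
t ↔ (((t ⊕ p) ↔ (p → s)) → ¬(s ∧ p)) = False ↔ True = False
p → s = True → False = False
(t ↔ (((t ⊕ p) ↔ (p → s)) → ¬(s ∧ p))) ∨ (p → s) = False ∨ False = False
s → t = False → False = True
t ↔ (s → t) = False ↔ True = False
p ↔ s = True ↔ False = False
s ⊕ t = False ⊕ False = False
(p ↔ s) → (s ⊕ t) = False → False = True
(t ↔ (s → t)) ↔ ((p ↔ s) → (s ⊕ t)) = False ↔ True = False
((t ↔ (((t ⊕ p) ↔ (p → s)) → ¬(s ∧ p))) ∨ (p → s)) → ((t ↔ (s → t)) ↔ ((p ↔ s) → (s ⊕ t))) = False → False = True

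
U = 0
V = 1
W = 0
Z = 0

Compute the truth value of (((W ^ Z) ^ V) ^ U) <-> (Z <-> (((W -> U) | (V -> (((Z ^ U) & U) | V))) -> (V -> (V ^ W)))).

0

W ^ Z = 0 ^ 0 = 0
(W ^ Z) ^ V = 0 ^ 1 = 1
((W ^ Z) ^ V) ^ U = 1 ^ 0 = 1
W -> U = 0 -> 0 = 1
Z ^ U = 0 ^ 0 = 0
(Z ^ U) & U = 0 & 0 = 0
((Z ^ U) & U) | V = 0 | 1 = 1
V -> (((Z ^ U) & U) | V) = 1 -> 1 = 1
(W -> U) | (V -> (((Z ^ U) & U) | V)) = 1 | 1 = 1
V ^ W = 1 ^ 0 = 1
V -> (V ^ W) = 1 -> 1 = 1
((W -> U) | (V -> (((Z ^ U) & U) | V))) -> (V -> (V ^ W)) = 1 -> 1 = 1
Z <-> (((W -> U) | (V -> (((Z ^ U) & U) | V))) -> (V -> (V ^ W))) = 0 <-> 1 = 0
(((W ^ Z) ^ V) ^ U) <-> (Z <-> (((W -> U) | (V -> (((Z ^ U) & U) | V))) -> (V -> (V ^ W)))) = 1 <-> 0 = 0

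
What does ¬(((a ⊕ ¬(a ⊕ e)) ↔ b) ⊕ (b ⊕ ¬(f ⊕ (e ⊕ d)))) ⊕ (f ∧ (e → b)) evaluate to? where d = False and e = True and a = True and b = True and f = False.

False

a ⊕ e = True ⊕ True = False
¬(a ⊕ e) = ¬False = True
a ⊕ ¬(a ⊕ e) = True ⊕ True = False
(a ⊕ ¬(a ⊕ e)) ↔ b = False ↔ True = False
e ⊕ d = True ⊕ False = True
f ⊕ (e ⊕ d) = False ⊕ True = True
¬(f ⊕ (e ⊕ d)) = ¬True = False
b ⊕ ¬(f ⊕ (e ⊕ d)) = True ⊕ False = True
((a ⊕ ¬(a ⊕ e)) ↔ b) ⊕ (b ⊕ ¬(f ⊕ (e ⊕ d))) = False ⊕ True = True
¬(((a ⊕ ¬(a ⊕ e)) ↔ b) ⊕ (b ⊕ ¬(f ⊕ (e ⊕ d)))) = ¬True = False
e → b = True → True = True
f ∧ (e → b) = False ∧ True = False
¬(((a ⊕ ¬(a ⊕ e)) ↔ b) ⊕ (b ⊕ ¬(f ⊕ (e ⊕ d)))) ⊕ (f ∧ (e → b)) = False ⊕ False = False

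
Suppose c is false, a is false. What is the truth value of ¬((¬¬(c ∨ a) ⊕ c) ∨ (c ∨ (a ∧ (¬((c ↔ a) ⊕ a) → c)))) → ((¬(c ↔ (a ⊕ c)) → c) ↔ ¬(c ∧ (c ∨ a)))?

T

c ∨ a = F ∨ F = F
¬(c ∨ a) = ¬F = T
¬¬(c ∨ a) = ¬T = F
¬¬(c ∨ a) ⊕ c = F ⊕ F = F
c ↔ a = F ↔ F = T
(c ↔ a) ⊕ a = T ⊕ F = T
¬((c ↔ a) ⊕ a) = ¬T = F
¬((c ↔ a) ⊕ a) → c = F → F = T
a ∧ (¬((c ↔ a) ⊕ a) → c) = F ∧ T = F
c ∨ (a ∧ (¬((c ↔ a) ⊕ a) → c)) = F ∨ F = F
(¬¬(c ∨ a) ⊕ c) ∨ (c ∨ (a ∧ (¬((c ↔ a) ⊕ a) → c))) = F ∨ F = F
¬((¬¬(c ∨ a) ⊕ c) ∨ (c ∨ (a ∧ (¬((c ↔ a) ⊕ a) → c)))) = ¬F = T
a ⊕ c = F ⊕ F = F
c ↔ (a ⊕ c) = F ↔ F = T
¬(c ↔ (a ⊕ c)) = ¬T = F
¬(c ↔ (a ⊕ c)) → c = F → F = T
c ∨ a = F ∨ F = F
c ∧ (c ∨ a) = F ∧ F = F
¬(c ∧ (c ∨ a)) = ¬F = T
(¬(c ↔ (a ⊕ c)) → c) ↔ ¬(c ∧ (c ∨ a)) = T ↔ T = T
¬((¬¬(c ∨ a) ⊕ c) ∨ (c ∨ (a ∧ (¬((c ↔ a) ⊕ a) → c)))) → ((¬(c ↔ (a ⊕ c)) → c) ↔ ¬(c ∧ (c ∨ a))) = T → T = T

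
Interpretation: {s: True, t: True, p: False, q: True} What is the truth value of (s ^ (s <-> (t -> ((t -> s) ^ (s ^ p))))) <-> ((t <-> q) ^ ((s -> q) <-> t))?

False

t -> s = True -> True = True
s ^ p = True ^ False = True
(t -> s) ^ (s ^ p) = True ^ True = False
t -> ((t -> s) ^ (s ^ p)) = True -> False = False
s <-> (t -> ((t -> s) ^ (s ^ p))) = True <-> False = False
s ^ (s <-> (t -> ((t -> s) ^ (s ^ p)))) = True ^ False = True
t <-> q = True <-> True = True
s -> q = True -> True = True
(s -> q) <-> t = True <-> True = True
(t <-> q) ^ ((s -> q) <-> t) = True ^ True = False
(s ^ (s <-> (t -> ((t -> s) ^ (s ^ p))))) <-> ((t <-> q) ^ ((s -> q) <-> t)) = True <-> False = False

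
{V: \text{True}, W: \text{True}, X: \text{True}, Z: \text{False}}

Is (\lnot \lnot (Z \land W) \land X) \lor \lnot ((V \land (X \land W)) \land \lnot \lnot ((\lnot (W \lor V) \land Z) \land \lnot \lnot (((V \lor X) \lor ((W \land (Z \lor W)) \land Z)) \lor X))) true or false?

Z \land W = \text{False} \land \text{True} = \text{False}
\lnot (Z \land W) = \lnot \text{False} = \text{True}
\lnot \lnot (Z \land W) = \lnot \text{True} = \text{False}
\lnot \lnot (Z \land W) \land X = \text{False} \land \text{True} = \text{False}
X \land W = \text{True} \land \text{True} = \text{True}
V \land (X \land W) = \text{True} \land \text{True} = \text{True}
W \lor V = \text{True} \lor \text{True} = \text{True}
\lnot (W \lor V) = \lnot \text{True} = \text{False}
\lnot (W \lor V) \land Z = \text{False} \land \text{False} = \text{False}
V \lor X = \text{True} \lor \text{True} = \text{True}
Z \lor W = \text{False} \lor \text{True} = \text{True}
W \land (Z \lor W) = \text{True} \land \text{True} = \text{True}
(W \land (Z \lor W)) \land Z = \text{True} \land \text{False} = \text{False}
(V \lor X) \lor ((W \land (Z \lor W)) \land Z) = \text{True} \lor \text{False} = \text{True}
((V \lor X) \lor ((W \land (Z \lor W)) \land Z)) \lor X = \text{True} \lor \text{True} = \text{True}
\lnot (((V \lor X) \lor ((W \land (Z \lor W)) \land Z)) \lor X) = \lnot \text{True} = \text{False}
\lnot \lnot (((V \lor X) \lor ((W \land (Z \lor W)) \land Z)) \lor X) = \lnot \text{False} = \text{True}
(\lnot (W \lor V) \land Z) \land \lnot \lnot (((V \lor X) \lor ((W \land (Z \lor W)) \land Z)) \lor X) = \text{False} \land \text{True} = \text{False}
\lnot ((\lnot (W \lor V) \land Z) \land \lnot \lnot (((V \lor X) \lor ((W \land (Z \lor W)) \land Z)) \lor X)) = \lnot \text{False} = \text{True}
\lnot \lnot ((\lnot (W \lor V) \land Z) \land \lnot \lnot (((V \lor X) \lor ((W \land (Z \lor W)) \land Z)) \lor X)) = \lnot \text{True} = \text{False}
(V \land (X \land W)) \land \lnot \lnot ((\lnot (W \lor V) \land Z) \land \lnot \lnot (((V \lor X) \lor ((W \land (Z \lor W)) \land Z)) \lor X)) = \text{True} \land \text{False} = \text{False}
\lnot ((V \land (X \land W)) \land \lnot \lnot ((\lnot (W \lor V) \land Z) \land \lnot \lnot (((V \lor X) \lor ((W \land (Z \lor W)) \land Z)) \lor X))) = \lnot \text{False} = \text{True}
(\lnot \lnot (Z \land W) \land X) \lor \lnot ((V \land (X \land W)) \land \lnot \lnot ((\lnot (W \lor V) \land Z) \land \lnot \lnot (((V \lor X) \lor ((W \land (Z \lor W)) \land Z)) \lor X))) = \text{False} \lor \text{True} = \text{True}

\text{True}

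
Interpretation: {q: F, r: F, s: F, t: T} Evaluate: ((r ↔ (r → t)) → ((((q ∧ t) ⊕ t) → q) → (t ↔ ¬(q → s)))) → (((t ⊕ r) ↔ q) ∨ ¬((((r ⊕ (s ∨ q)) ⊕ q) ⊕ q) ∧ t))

T

r → t = F → T = T
r ↔ (r → t) = F ↔ T = F
q ∧ t = F ∧ T = F
(q ∧ t) ⊕ t = F ⊕ T = T
((q ∧ t) ⊕ t) → q = T → F = F
q → s = F → F = T
¬(q → s) = ¬T = F
t ↔ ¬(q → s) = T ↔ F = F
(((q ∧ t) ⊕ t) → q) → (t ↔ ¬(q → s)) = F → F = T
(r ↔ (r → t)) → ((((q ∧ t) ⊕ t) → q) → (t ↔ ¬(q → s))) = F → T = T
t ⊕ r = T ⊕ F = T
(t ⊕ r) ↔ q = T ↔ F = F
s ∨ q = F ∨ F = F
r ⊕ (s ∨ q) = F ⊕ F = F
(r ⊕ (s ∨ q)) ⊕ q = F ⊕ F = F
((r ⊕ (s ∨ q)) ⊕ q) ⊕ q = F ⊕ F = F
(((r ⊕ (s ∨ q)) ⊕ q) ⊕ q) ∧ t = F ∧ T = F
¬((((r ⊕ (s ∨ q)) ⊕ q) ⊕ q) ∧ t) = ¬F = T
((t ⊕ r) ↔ q) ∨ ¬((((r ⊕ (s ∨ q)) ⊕ q) ⊕ q) ∧ t) = F ∨ T = T
((r ↔ (r → t)) → ((((q ∧ t) ⊕ t) → q) → (t ↔ ¬(q → s)))) → (((t ⊕ r) ↔ q) ∨ ¬((((r ⊕ (s ∨ q)) ⊕ q) ⊕ q) ∧ t)) = T → T = T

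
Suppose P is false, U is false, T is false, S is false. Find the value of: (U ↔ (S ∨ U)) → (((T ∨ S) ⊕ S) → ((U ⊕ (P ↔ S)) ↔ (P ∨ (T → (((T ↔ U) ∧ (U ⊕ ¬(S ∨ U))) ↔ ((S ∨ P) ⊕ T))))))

S ∨ U = False ∨ False = False
U ↔ (S ∨ U) = False ↔ False = True
T ∨ S = False ∨ False = False
(T ∨ S) ⊕ S = False ⊕ False = False
P ↔ S = False ↔ False = True
U ⊕ (P ↔ S) = False ⊕ True = True
T ↔ U = False ↔ False = True
S ∨ U = False ∨ False = False
¬(S ∨ U) = ¬False = True
U ⊕ ¬(S ∨ U) = False ⊕ True = True
(T ↔ U) ∧ (U ⊕ ¬(S ∨ U)) = True ∧ True = True
S ∨ P = False ∨ False = False
(S ∨ P) ⊕ T = False ⊕ False = False
((T ↔ U) ∧ (U ⊕ ¬(S ∨ U))) ↔ ((S ∨ P) ⊕ T) = True ↔ False = False
T → (((T ↔ U) ∧ (U ⊕ ¬(S ∨ U))) ↔ ((S ∨ P) ⊕ T)) = False → False = True
P ∨ (T → (((T ↔ U) ∧ (U ⊕ ¬(S ∨ U))) ↔ ((S ∨ P) ⊕ T))) = False ∨ True = True
(U ⊕ (P ↔ S)) ↔ (P ∨ (T → (((T ↔ U) ∧ (U ⊕ ¬(S ∨ U))) ↔ ((S ∨ P) ⊕ T)))) = True ↔ True = True
((T ∨ S) ⊕ S) → ((U ⊕ (P ↔ S)) ↔ (P ∨ (T → (((T ↔ U) ∧ (U ⊕ ¬(S ∨ U))) ↔ ((S ∨ P) ⊕ T))))) = False → True = True
(U ↔ (S ∨ U)) → (((T ∨ S) ⊕ S) → ((U ⊕ (P ↔ S)) ↔ (P ∨ (T → (((T ↔ U) ∧ (U ⊕ ¬(S ∨ U))) ↔ ((S ∨ P) ⊕ T)))))) = True → True = True

True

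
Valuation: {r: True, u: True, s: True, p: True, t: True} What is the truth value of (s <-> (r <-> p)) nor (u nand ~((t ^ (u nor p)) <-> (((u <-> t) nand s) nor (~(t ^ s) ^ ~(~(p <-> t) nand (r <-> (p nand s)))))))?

False

r <-> p = True <-> True = True
s <-> (r <-> p) = True <-> True = True
u nor p = True nor True = False
t ^ (u nor p) = True ^ False = True
u <-> t = True <-> True = True
(u <-> t) nand s = True nand True = False
t ^ s = True ^ True = False
~(t ^ s) = ~False = True
p <-> t = True <-> True = True
~(p <-> t) = ~True = False
p nand s = True nand True = False
r <-> (p nand s) = True <-> False = False
~(p <-> t) nand (r <-> (p nand s)) = False nand False = True
~(~(p <-> t) nand (r <-> (p nand s))) = ~True = False
~(t ^ s) ^ ~(~(p <-> t) nand (r <-> (p nand s))) = True ^ False = True
((u <-> t) nand s) nor (~(t ^ s) ^ ~(~(p <-> t) nand (r <-> (p nand s)))) = False nor True = False
(t ^ (u nor p)) <-> (((u <-> t) nand s) nor (~(t ^ s) ^ ~(~(p <-> t) nand (r <-> (p nand s))))) = True <-> False = False
~((t ^ (u nor p)) <-> (((u <-> t) nand s) nor (~(t ^ s) ^ ~(~(p <-> t) nand (r <-> (p nand s)))))) = ~False = True
u nand ~((t ^ (u nor p)) <-> (((u <-> t) nand s) nor (~(t ^ s) ^ ~(~(p <-> t) nand (r <-> (p nand s)))))) = True nand True = False
(s <-> (r <-> p)) nor (u nand ~((t ^ (u nor p)) <-> (((u <-> t) nand s) nor (~(t ^ s) ^ ~(~(p <-> t) nand (r <-> (p nand s))))))) = True nor False = False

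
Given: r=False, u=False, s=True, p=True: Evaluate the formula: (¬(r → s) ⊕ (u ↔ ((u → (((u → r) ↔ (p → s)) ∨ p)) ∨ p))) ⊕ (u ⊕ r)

r → s = False → True = True
¬(r → s) = ¬True = False
u → r = False → False = True
p → s = True → True = True
(u → r) ↔ (p → s) = True ↔ True = True
((u → r) ↔ (p → s)) ∨ p = True ∨ True = True
u → (((u → r) ↔ (p → s)) ∨ p) = False → True = True
(u → (((u → r) ↔ (p → s)) ∨ p)) ∨ p = True ∨ True = True
u ↔ ((u → (((u → r) ↔ (p → s)) ∨ p)) ∨ p) = False ↔ True = False
¬(r → s) ⊕ (u ↔ ((u → (((u → r) ↔ (p → s)) ∨ p)) ∨ p)) = False ⊕ False = False
u ⊕ r = False ⊕ False = False
(¬(r → s) ⊕ (u ↔ ((u → (((u → r) ↔ (p → s)) ∨ p)) ∨ p))) ⊕ (u ⊕ r) = False ⊕ False = False

False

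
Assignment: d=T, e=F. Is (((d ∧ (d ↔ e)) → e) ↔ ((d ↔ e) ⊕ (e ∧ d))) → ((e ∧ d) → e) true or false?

Substituting d=T, e=F:
d ↔ e = T ↔ F = F
d ∧ (d ↔ e) = T ∧ F = F
(d ∧ (d ↔ e)) → e = F → F = T
d ↔ e = T ↔ F = F
e ∧ d = F ∧ T = F
(d ↔ e) ⊕ (e ∧ d) = F ⊕ F = F
((d ∧ (d ↔ e)) → e) ↔ ((d ↔ e) ⊕ (e ∧ d)) = T ↔ F = F
e ∧ d = F ∧ T = F
(e ∧ d) → e = F → F = T
(((d ∧ (d ↔ e)) → e) ↔ ((d ↔ e) ⊕ (e ∧ d))) → ((e ∧ d) → e) = F → T = T

T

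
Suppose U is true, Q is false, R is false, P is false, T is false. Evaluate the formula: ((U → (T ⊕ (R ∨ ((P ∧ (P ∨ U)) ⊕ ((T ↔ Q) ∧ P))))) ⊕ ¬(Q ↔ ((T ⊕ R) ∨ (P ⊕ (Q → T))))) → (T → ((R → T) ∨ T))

True

Substituting U=True, Q=False, R=False, P=False, T=False:
P ∨ U = False ∨ True = True
P ∧ (P ∨ U) = False ∧ True = False
T ↔ Q = False ↔ False = True
(T ↔ Q) ∧ P = True ∧ False = False
(P ∧ (P ∨ U)) ⊕ ((T ↔ Q) ∧ P) = False ⊕ False = False
R ∨ ((P ∧ (P ∨ U)) ⊕ ((T ↔ Q) ∧ P)) = False ∨ False = False
T ⊕ (R ∨ ((P ∧ (P ∨ U)) ⊕ ((T ↔ Q) ∧ P))) = False ⊕ False = False
U → (T ⊕ (R ∨ ((P ∧ (P ∨ U)) ⊕ ((T ↔ Q) ∧ P)))) = True → False = False
T ⊕ R = False ⊕ False = False
Q → T = False → False = True
P ⊕ (Q → T) = False ⊕ True = True
(T ⊕ R) ∨ (P ⊕ (Q → T)) = False ∨ True = True
Q ↔ ((T ⊕ R) ∨ (P ⊕ (Q → T))) = False ↔ True = False
¬(Q ↔ ((T ⊕ R) ∨ (P ⊕ (Q → T)))) = ¬False = True
(U → (T ⊕ (R ∨ ((P ∧ (P ∨ U)) ⊕ ((T ↔ Q) ∧ P))))) ⊕ ¬(Q ↔ ((T ⊕ R) ∨ (P ⊕ (Q → T)))) = False ⊕ True = True
R → T = False → False = True
(R → T) ∨ T = True ∨ False = True
T → ((R → T) ∨ T) = False → True = True
((U → (T ⊕ (R ∨ ((P ∧ (P ∨ U)) ⊕ ((T ↔ Q) ∧ P))))) ⊕ ¬(Q ↔ ((T ⊕ R) ∨ (P ⊕ (Q → T))))) → (T → ((R → T) ∨ T)) = True → True = True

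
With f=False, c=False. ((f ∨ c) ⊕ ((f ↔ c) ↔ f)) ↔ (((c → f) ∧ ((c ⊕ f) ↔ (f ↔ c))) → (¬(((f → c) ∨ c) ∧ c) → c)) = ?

False

f ∨ c = False ∨ False = False
f ↔ c = False ↔ False = True
(f ↔ c) ↔ f = True ↔ False = False
(f ∨ c) ⊕ ((f ↔ c) ↔ f) = False ⊕ False = False
c → f = False → False = True
c ⊕ f = False ⊕ False = False
f ↔ c = False ↔ False = True
(c ⊕ f) ↔ (f ↔ c) = False ↔ True = False
(c → f) ∧ ((c ⊕ f) ↔ (f ↔ c)) = True ∧ False = False
f → c = False → False = True
(f → c) ∨ c = True ∨ False = True
((f → c) ∨ c) ∧ c = True ∧ False = False
¬(((f → c) ∨ c) ∧ c) = ¬False = True
¬(((f → c) ∨ c) ∧ c) → c = True → False = False
((c → f) ∧ ((c ⊕ f) ↔ (f ↔ c))) → (¬(((f → c) ∨ c) ∧ c) → c) = False → False = True
((f ∨ c) ⊕ ((f ↔ c) ↔ f)) ↔ (((c → f) ∧ ((c ⊕ f) ↔ (f ↔ c))) → (¬(((f → c) ∨ c) ∧ c) → c)) = False ↔ True = False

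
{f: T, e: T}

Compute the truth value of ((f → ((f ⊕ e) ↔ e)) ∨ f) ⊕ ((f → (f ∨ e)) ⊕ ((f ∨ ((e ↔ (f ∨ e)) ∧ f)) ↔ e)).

T

Substituting f=T, e=T:
f ⊕ e = T ⊕ T = F
(f ⊕ e) ↔ e = F ↔ T = F
f → ((f ⊕ e) ↔ e) = T → F = F
(f → ((f ⊕ e) ↔ e)) ∨ f = F ∨ T = T
f ∨ e = T ∨ T = T
f → (f ∨ e) = T → T = T
f ∨ e = T ∨ T = T
e ↔ (f ∨ e) = T ↔ T = T
(e ↔ (f ∨ e)) ∧ f = T ∧ T = T
f ∨ ((e ↔ (f ∨ e)) ∧ f) = T ∨ T = T
(f ∨ ((e ↔ (f ∨ e)) ∧ f)) ↔ e = T ↔ T = T
(f → (f ∨ e)) ⊕ ((f ∨ ((e ↔ (f ∨ e)) ∧ f)) ↔ e) = T ⊕ T = F
((f → ((f ⊕ e) ↔ e)) ∨ f) ⊕ ((f → (f ∨ e)) ⊕ ((f ∨ ((e ↔ (f ∨ e)) ∧ f)) ↔ e)) = T ⊕ F = T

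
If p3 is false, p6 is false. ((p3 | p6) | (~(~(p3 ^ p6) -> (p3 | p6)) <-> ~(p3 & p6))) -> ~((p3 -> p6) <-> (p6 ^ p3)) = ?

Substituting p3=0, p6=0:
p3 | p6 = 0 | 0 = 0
p3 ^ p6 = 0 ^ 0 = 0
~(p3 ^ p6) = ~0 = 1
p3 | p6 = 0 | 0 = 0
~(p3 ^ p6) -> (p3 | p6) = 1 -> 0 = 0
~(~(p3 ^ p6) -> (p3 | p6)) = ~0 = 1
p3 & p6 = 0 & 0 = 0
~(p3 & p6) = ~0 = 1
~(~(p3 ^ p6) -> (p3 | p6)) <-> ~(p3 & p6) = 1 <-> 1 = 1
(p3 | p6) | (~(~(p3 ^ p6) -> (p3 | p6)) <-> ~(p3 & p6)) = 0 | 1 = 1
p3 -> p6 = 0 -> 0 = 1
p6 ^ p3 = 0 ^ 0 = 0
(p3 -> p6) <-> (p6 ^ p3) = 1 <-> 0 = 0
~((p3 -> p6) <-> (p6 ^ p3)) = ~0 = 1
((p3 | p6) | (~(~(p3 ^ p6) -> (p3 | p6)) <-> ~(p3 & p6))) -> ~((p3 -> p6) <-> (p6 ^ p3)) = 1 -> 1 = 1

1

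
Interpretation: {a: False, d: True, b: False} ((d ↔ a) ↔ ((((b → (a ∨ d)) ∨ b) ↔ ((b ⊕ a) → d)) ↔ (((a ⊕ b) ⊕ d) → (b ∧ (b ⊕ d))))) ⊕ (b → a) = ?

d ↔ a = True ↔ False = False
a ∨ d = False ∨ True = True
b → (a ∨ d) = False → True = True
(b → (a ∨ d)) ∨ b = True ∨ False = True
b ⊕ a = False ⊕ False = False
(b ⊕ a) → d = False → True = True
((b → (a ∨ d)) ∨ b) ↔ ((b ⊕ a) → d) = True ↔ True = True
a ⊕ b = False ⊕ False = False
(a ⊕ b) ⊕ d = False ⊕ True = True
b ⊕ d = False ⊕ True = True
b ∧ (b ⊕ d) = False ∧ True = False
((a ⊕ b) ⊕ d) → (b ∧ (b ⊕ d)) = True → False = False
(((b → (a ∨ d)) ∨ b) ↔ ((b ⊕ a) → d)) ↔ (((a ⊕ b) ⊕ d) → (b ∧ (b ⊕ d))) = True ↔ False = False
(d ↔ a) ↔ ((((b → (a ∨ d)) ∨ b) ↔ ((b ⊕ a) → d)) ↔ (((a ⊕ b) ⊕ d) → (b ∧ (b ⊕ d)))) = False ↔ False = True
b → a = False → False = True
((d ↔ a) ↔ ((((b → (a ∨ d)) ∨ b) ↔ ((b ⊕ a) → d)) ↔ (((a ⊕ b) ⊕ d) → (b ∧ (b ⊕ d))))) ⊕ (b → a) = True ⊕ True = False

False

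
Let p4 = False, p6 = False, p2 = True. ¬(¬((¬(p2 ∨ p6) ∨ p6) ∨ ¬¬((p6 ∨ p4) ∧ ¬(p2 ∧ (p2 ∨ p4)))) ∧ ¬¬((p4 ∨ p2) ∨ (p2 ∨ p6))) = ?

False

Substituting p4=False, p6=False, p2=True:
p2 ∨ p6 = True ∨ False = True
¬(p2 ∨ p6) = ¬True = False
¬(p2 ∨ p6) ∨ p6 = False ∨ False = False
p6 ∨ p4 = False ∨ False = False
p2 ∨ p4 = True ∨ False = True
p2 ∧ (p2 ∨ p4) = True ∧ True = True
¬(p2 ∧ (p2 ∨ p4)) = ¬True = False
(p6 ∨ p4) ∧ ¬(p2 ∧ (p2 ∨ p4)) = False ∧ False = False
¬((p6 ∨ p4) ∧ ¬(p2 ∧ (p2 ∨ p4))) = ¬False = True
¬¬((p6 ∨ p4) ∧ ¬(p2 ∧ (p2 ∨ p4))) = ¬True = False
(¬(p2 ∨ p6) ∨ p6) ∨ ¬¬((p6 ∨ p4) ∧ ¬(p2 ∧ (p2 ∨ p4))) = False ∨ False = False
¬((¬(p2 ∨ p6) ∨ p6) ∨ ¬¬((p6 ∨ p4) ∧ ¬(p2 ∧ (p2 ∨ p4)))) = ¬False = True
p4 ∨ p2 = False ∨ True = True
p2 ∨ p6 = True ∨ False = True
(p4 ∨ p2) ∨ (p2 ∨ p6) = True ∨ True = True
¬((p4 ∨ p2) ∨ (p2 ∨ p6)) = ¬True = False
¬¬((p4 ∨ p2) ∨ (p2 ∨ p6)) = ¬False = True
¬((¬(p2 ∨ p6) ∨ p6) ∨ ¬¬((p6 ∨ p4) ∧ ¬(p2 ∧ (p2 ∨ p4)))) ∧ ¬¬((p4 ∨ p2) ∨ (p2 ∨ p6)) = True ∧ True = True
¬(¬((¬(p2 ∨ p6) ∨ p6) ∨ ¬¬((p6 ∨ p4) ∧ ¬(p2 ∧ (p2 ∨ p4)))) ∧ ¬¬((p4 ∨ p2) ∨ (p2 ∨ p6))) = ¬True = False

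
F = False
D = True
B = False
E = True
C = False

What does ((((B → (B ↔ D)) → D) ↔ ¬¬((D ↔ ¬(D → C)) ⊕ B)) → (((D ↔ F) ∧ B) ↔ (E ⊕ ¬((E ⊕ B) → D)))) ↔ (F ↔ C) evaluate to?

False

Substituting F=False, D=True, B=False, E=True, C=False:
B ↔ D = False ↔ True = False
B → (B ↔ D) = False → False = True
(B → (B ↔ D)) → D = True → True = True
D → C = True → False = False
¬(D → C) = ¬False = True
D ↔ ¬(D → C) = True ↔ True = True
(D ↔ ¬(D → C)) ⊕ B = True ⊕ False = True
¬((D ↔ ¬(D → C)) ⊕ B) = ¬True = False
¬¬((D ↔ ¬(D → C)) ⊕ B) = ¬False = True
((B → (B ↔ D)) → D) ↔ ¬¬((D ↔ ¬(D → C)) ⊕ B) = True ↔ True = True
D ↔ F = True ↔ False = False
(D ↔ F) ∧ B = False ∧ False = False
E ⊕ B = True ⊕ False = True
(E ⊕ B) → D = True → True = True
¬((E ⊕ B) → D) = ¬True = False
E ⊕ ¬((E ⊕ B) → D) = True ⊕ False = True
((D ↔ F) ∧ B) ↔ (E ⊕ ¬((E ⊕ B) → D)) = False ↔ True = False
(((B → (B ↔ D)) → D) ↔ ¬¬((D ↔ ¬(D → C)) ⊕ B)) → (((D ↔ F) ∧ B) ↔ (E ⊕ ¬((E ⊕ B) → D))) = True → False = False
F ↔ C = False ↔ False = True
((((B → (B ↔ D)) → D) ↔ ¬¬((D ↔ ¬(D → C)) ⊕ B)) → (((D ↔ F) ∧ B) ↔ (E ⊕ ¬((E ⊕ B) → D)))) ↔ (F ↔ C) = False ↔ True = False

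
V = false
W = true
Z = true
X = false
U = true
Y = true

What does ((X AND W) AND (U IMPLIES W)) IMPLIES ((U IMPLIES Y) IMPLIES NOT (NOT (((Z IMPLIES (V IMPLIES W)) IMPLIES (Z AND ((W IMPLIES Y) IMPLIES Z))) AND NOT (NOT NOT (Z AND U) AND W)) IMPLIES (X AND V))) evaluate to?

true

X AND W = false AND true = false
U IMPLIES W = true IMPLIES true = true
(X AND W) AND (U IMPLIES W) = false AND true = false
U IMPLIES Y = true IMPLIES true = true
V IMPLIES W = false IMPLIES true = true
Z IMPLIES (V IMPLIES W) = true IMPLIES true = true
W IMPLIES Y = true IMPLIES true = true
(W IMPLIES Y) IMPLIES Z = true IMPLIES true = true
Z AND ((W IMPLIES Y) IMPLIES Z) = true AND true = true
(Z IMPLIES (V IMPLIES W)) IMPLIES (Z AND ((W IMPLIES Y) IMPLIES Z)) = true IMPLIES true = true
Z AND U = true AND true = true
NOT (Z AND U) = NOT true = false
NOT NOT (Z AND U) = NOT false = true
NOT NOT (Z AND U) AND W = true AND true = true
NOT (NOT NOT (Z AND U) AND W) = NOT true = false
((Z IMPLIES (V IMPLIES W)) IMPLIES (Z AND ((W IMPLIES Y) IMPLIES Z))) AND NOT (NOT NOT (Z AND U) AND W) = true AND false = false
NOT (((Z IMPLIES (V IMPLIES W)) IMPLIES (Z AND ((W IMPLIES Y) IMPLIES Z))) AND NOT (NOT NOT (Z AND U) AND W)) = NOT false = true
X AND V = false AND false = false
NOT (((Z IMPLIES (V IMPLIES W)) IMPLIES (Z AND ((W IMPLIES Y) IMPLIES Z))) AND NOT (NOT NOT (Z AND U) AND W)) IMPLIES (X AND V) = true IMPLIES false = false
NOT (NOT (((Z IMPLIES (V IMPLIES W)) IMPLIES (Z AND ((W IMPLIES Y) IMPLIES Z))) AND NOT (NOT NOT (Z AND U) AND W)) IMPLIES (X AND V)) = NOT false = true
(U IMPLIES Y) IMPLIES NOT (NOT (((Z IMPLIES (V IMPLIES W)) IMPLIES (Z AND ((W IMPLIES Y) IMPLIES Z))) AND NOT (NOT NOT (Z AND U) AND W)) IMPLIES (X AND V)) = true IMPLIES true = true
((X AND W) AND (U IMPLIES W)) IMPLIES ((U IMPLIES Y) IMPLIES NOT (NOT (((Z IMPLIES (V IMPLIES W)) IMPLIES (Z AND ((W IMPLIES Y) IMPLIES Z))) AND NOT (NOT NOT (Z AND U) AND W)) IMPLIES (X AND V))) = false IMPLIES true = true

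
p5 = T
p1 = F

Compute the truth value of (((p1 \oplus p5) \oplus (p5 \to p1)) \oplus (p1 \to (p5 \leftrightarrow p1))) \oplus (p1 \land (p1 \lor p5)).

F

p1 \oplus p5 = F \oplus T = T
p5 \to p1 = T \to F = F
(p1 \oplus p5) \oplus (p5 \to p1) = T \oplus F = T
p5 \leftrightarrow p1 = T \leftrightarrow F = F
p1 \to (p5 \leftrightarrow p1) = F \to F = T
((p1 \oplus p5) \oplus (p5 \to p1)) \oplus (p1 \to (p5 \leftrightarrow p1)) = T \oplus T = F
p1 \lor p5 = F \lor T = T
p1 \land (p1 \lor p5) = F \land T = F
(((p1 \oplus p5) \oplus (p5 \to p1)) \oplus (p1 \to (p5 \leftrightarrow p1))) \oplus (p1 \land (p1 \lor p5)) = F \oplus F = F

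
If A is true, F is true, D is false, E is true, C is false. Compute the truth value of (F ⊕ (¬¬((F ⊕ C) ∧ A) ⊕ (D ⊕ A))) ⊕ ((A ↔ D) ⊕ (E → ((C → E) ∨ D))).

Substituting A=True, F=True, D=False, E=True, C=False:
F ⊕ C = True ⊕ False = True
(F ⊕ C) ∧ A = True ∧ True = True
¬((F ⊕ C) ∧ A) = ¬True = False
¬¬((F ⊕ C) ∧ A) = ¬False = True
D ⊕ A = False ⊕ True = True
¬¬((F ⊕ C) ∧ A) ⊕ (D ⊕ A) = True ⊕ True = False
F ⊕ (¬¬((F ⊕ C) ∧ A) ⊕ (D ⊕ A)) = True ⊕ False = True
A ↔ D = True ↔ False = False
C → E = False → True = True
(C → E) ∨ D = True ∨ False = True
E → ((C → E) ∨ D) = True → True = True
(A ↔ D) ⊕ (E → ((C → E) ∨ D)) = False ⊕ True = True
(F ⊕ (¬¬((F ⊕ C) ∧ A) ⊕ (D ⊕ A))) ⊕ ((A ↔ D) ⊕ (E → ((C → E) ∨ D))) = True ⊕ True = False

False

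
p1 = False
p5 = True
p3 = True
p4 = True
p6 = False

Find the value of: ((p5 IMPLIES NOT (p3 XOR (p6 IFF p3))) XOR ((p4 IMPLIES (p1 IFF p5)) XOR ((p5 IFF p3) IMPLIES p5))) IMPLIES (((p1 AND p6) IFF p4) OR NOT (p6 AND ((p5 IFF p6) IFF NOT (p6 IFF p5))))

True

p6 IFF p3 = False IFF True = False
p3 XOR (p6 IFF p3) = True XOR False = True
NOT (p3 XOR (p6 IFF p3)) = NOT True = False
p5 IMPLIES NOT (p3 XOR (p6 IFF p3)) = True IMPLIES False = False
p1 IFF p5 = False IFF True = False
p4 IMPLIES (p1 IFF p5) = True IMPLIES False = False
p5 IFF p3 = True IFF True = True
(p5 IFF p3) IMPLIES p5 = True IMPLIES True = True
(p4 IMPLIES (p1 IFF p5)) XOR ((p5 IFF p3) IMPLIES p5) = False XOR True = True
(p5 IMPLIES NOT (p3 XOR (p6 IFF p3))) XOR ((p4 IMPLIES (p1 IFF p5)) XOR ((p5 IFF p3) IMPLIES p5)) = False XOR True = True
p1 AND p6 = False AND False = False
(p1 AND p6) IFF p4 = False IFF True = False
p5 IFF p6 = True IFF False = False
p6 IFF p5 = False IFF True = False
NOT (p6 IFF p5) = NOT False = True
(p5 IFF p6) IFF NOT (p6 IFF p5) = False IFF True = False
p6 AND ((p5 IFF p6) IFF NOT (p6 IFF p5)) = False AND False = False
NOT (p6 AND ((p5 IFF p6) IFF NOT (p6 IFF p5))) = NOT False = True
((p1 AND p6) IFF p4) OR NOT (p6 AND ((p5 IFF p6) IFF NOT (p6 IFF p5))) = False OR True = True
((p5 IMPLIES NOT (p3 XOR (p6 IFF p3))) XOR ((p4 IMPLIES (p1 IFF p5)) XOR ((p5 IFF p3) IMPLIES p5))) IMPLIES (((p1 AND p6) IFF p4) OR NOT (p6 AND ((p5 IFF p6) IFF NOT (p6 IFF p5)))) = True IMPLIES True = True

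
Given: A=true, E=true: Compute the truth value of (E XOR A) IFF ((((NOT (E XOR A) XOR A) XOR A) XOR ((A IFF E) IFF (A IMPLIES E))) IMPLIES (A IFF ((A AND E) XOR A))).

false

E XOR A = true XOR true = false
E XOR A = true XOR true = false
NOT (E XOR A) = NOT false = true
NOT (E XOR A) XOR A = true XOR true = false
(NOT (E XOR A) XOR A) XOR A = false XOR true = true
A IFF E = true IFF true = true
A IMPLIES E = true IMPLIES true = true
(A IFF E) IFF (A IMPLIES E) = true IFF true = true
((NOT (E XOR A) XOR A) XOR A) XOR ((A IFF E) IFF (A IMPLIES E)) = true XOR true = false
A AND E = true AND true = true
(A AND E) XOR A = true XOR true = false
A IFF ((A AND E) XOR A) = true IFF false = false
(((NOT (E XOR A) XOR A) XOR A) XOR ((A IFF E) IFF (A IMPLIES E))) IMPLIES (A IFF ((A AND E) XOR A)) = false IMPLIES false = true
(E XOR A) IFF ((((NOT (E XOR A) XOR A) XOR A) XOR ((A IFF E) IFF (A IMPLIES E))) IMPLIES (A IFF ((A AND E) XOR A))) = false IFF true = false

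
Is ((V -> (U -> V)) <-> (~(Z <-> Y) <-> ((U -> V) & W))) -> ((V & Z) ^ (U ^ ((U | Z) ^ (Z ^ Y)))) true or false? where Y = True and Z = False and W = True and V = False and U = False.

True

U -> V = False -> False = True
V -> (U -> V) = False -> True = True
Z <-> Y = False <-> True = False
~(Z <-> Y) = ~False = True
U -> V = False -> False = True
(U -> V) & W = True & True = True
~(Z <-> Y) <-> ((U -> V) & W) = True <-> True = True
(V -> (U -> V)) <-> (~(Z <-> Y) <-> ((U -> V) & W)) = True <-> True = True
V & Z = False & False = False
U | Z = False | False = False
Z ^ Y = False ^ True = True
(U | Z) ^ (Z ^ Y) = False ^ True = True
U ^ ((U | Z) ^ (Z ^ Y)) = False ^ True = True
(V & Z) ^ (U ^ ((U | Z) ^ (Z ^ Y))) = False ^ True = True
((V -> (U -> V)) <-> (~(Z <-> Y) <-> ((U -> V) & W))) -> ((V & Z) ^ (U ^ ((U | Z) ^ (Z ^ Y)))) = True -> True = True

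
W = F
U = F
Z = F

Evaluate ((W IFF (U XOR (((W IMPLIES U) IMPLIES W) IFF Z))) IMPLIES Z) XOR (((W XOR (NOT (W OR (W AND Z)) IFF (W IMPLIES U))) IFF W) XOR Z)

W IMPLIES U = F IMPLIES F = T
(W IMPLIES U) IMPLIES W = T IMPLIES F = F
((W IMPLIES U) IMPLIES W) IFF Z = F IFF F = T
U XOR (((W IMPLIES U) IMPLIES W) IFF Z) = F XOR T = T
W IFF (U XOR (((W IMPLIES U) IMPLIES W) IFF Z)) = F IFF T = F
(W IFF (U XOR (((W IMPLIES U) IMPLIES W) IFF Z))) IMPLIES Z = F IMPLIES F = T
W AND Z = F AND F = F
W OR (W AND Z) = F OR F = F
NOT (W OR (W AND Z)) = NOT F = T
W IMPLIES U = F IMPLIES F = T
NOT (W OR (W AND Z)) IFF (W IMPLIES U) = T IFF T = T
W XOR (NOT (W OR (W AND Z)) IFF (W IMPLIES U)) = F XOR T = T
(W XOR (NOT (W OR (W AND Z)) IFF (W IMPLIES U))) IFF W = T IFF F = F
((W XOR (NOT (W OR (W AND Z)) IFF (W IMPLIES U))) IFF W) XOR Z = F XOR F = F
((W IFF (U XOR (((W IMPLIES U) IMPLIES W) IFF Z))) IMPLIES Z) XOR (((W XOR (NOT (W OR (W AND Z)) IFF (W IMPLIES U))) IFF W) XOR Z) = T XOR F = T

T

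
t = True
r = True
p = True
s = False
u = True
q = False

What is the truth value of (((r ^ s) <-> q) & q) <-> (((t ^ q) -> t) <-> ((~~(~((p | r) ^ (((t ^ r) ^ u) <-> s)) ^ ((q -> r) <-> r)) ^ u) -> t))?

Substituting t=True, r=True, p=True, s=False, u=True, q=False:
r ^ s = True ^ False = True
(r ^ s) <-> q = True <-> False = False
((r ^ s) <-> q) & q = False & False = False
t ^ q = True ^ False = True
(t ^ q) -> t = True -> True = True
p | r = True | True = True
t ^ r = True ^ True = False
(t ^ r) ^ u = False ^ True = True
((t ^ r) ^ u) <-> s = True <-> False = False
(p | r) ^ (((t ^ r) ^ u) <-> s) = True ^ False = True
~((p | r) ^ (((t ^ r) ^ u) <-> s)) = ~True = False
q -> r = False -> True = True
(q -> r) <-> r = True <-> True = True
~((p | r) ^ (((t ^ r) ^ u) <-> s)) ^ ((q -> r) <-> r) = False ^ True = True
~(~((p | r) ^ (((t ^ r) ^ u) <-> s)) ^ ((q -> r) <-> r)) = ~True = False
~~(~((p | r) ^ (((t ^ r) ^ u) <-> s)) ^ ((q -> r) <-> r)) = ~False = True
~~(~((p | r) ^ (((t ^ r) ^ u) <-> s)) ^ ((q -> r) <-> r)) ^ u = True ^ True = False
(~~(~((p | r) ^ (((t ^ r) ^ u) <-> s)) ^ ((q -> r) <-> r)) ^ u) -> t = False -> True = True
((t ^ q) -> t) <-> ((~~(~((p | r) ^ (((t ^ r) ^ u) <-> s)) ^ ((q -> r) <-> r)) ^ u) -> t) = True <-> True = True
(((r ^ s) <-> q) & q) <-> (((t ^ q) -> t) <-> ((~~(~((p | r) ^ (((t ^ r) ^ u) <-> s)) ^ ((q -> r) <-> r)) ^ u) -> t)) = False <-> True = False

False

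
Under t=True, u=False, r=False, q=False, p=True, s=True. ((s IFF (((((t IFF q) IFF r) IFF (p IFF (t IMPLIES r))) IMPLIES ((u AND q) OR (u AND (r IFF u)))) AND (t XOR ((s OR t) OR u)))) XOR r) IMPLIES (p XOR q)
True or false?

t IFF q = True IFF False = False
(t IFF q) IFF r = False IFF False = True
t IMPLIES r = True IMPLIES False = False
p IFF (t IMPLIES r) = True IFF False = False
((t IFF q) IFF r) IFF (p IFF (t IMPLIES r)) = True IFF False = False
u AND q = False AND False = False
r IFF u = False IFF False = True
u AND (r IFF u) = False AND True = False
(u AND q) OR (u AND (r IFF u)) = False OR False = False
(((t IFF q) IFF r) IFF (p IFF (t IMPLIES r))) IMPLIES ((u AND q) OR (u AND (r IFF u))) = False IMPLIES False = True
s OR t = True OR True = True
(s OR t) OR u = True OR False = True
t XOR ((s OR t) OR u) = True XOR True = False
((((t IFF q) IFF r) IFF (p IFF (t IMPLIES r))) IMPLIES ((u AND q) OR (u AND (r IFF u)))) AND (t XOR ((s OR t) OR u)) = True AND False = False
s IFF (((((t IFF q) IFF r) IFF (p IFF (t IMPLIES r))) IMPLIES ((u AND q) OR (u AND (r IFF u)))) AND (t XOR ((s OR t) OR u))) = True IFF False = False
(s IFF (((((t IFF q) IFF r) IFF (p IFF (t IMPLIES r))) IMPLIES ((u AND q) OR (u AND (r IFF u)))) AND (t XOR ((s OR t) OR u)))) XOR r = False XOR False = False
p XOR q = True XOR False = True
((s IFF (((((t IFF q) IFF r) IFF (p IFF (t IMPLIES r))) IMPLIES ((u AND q) OR (u AND (r IFF u)))) AND (t XOR ((s OR t) OR u)))) XOR r) IMPLIES (p XOR q) = False IMPLIES True = True

True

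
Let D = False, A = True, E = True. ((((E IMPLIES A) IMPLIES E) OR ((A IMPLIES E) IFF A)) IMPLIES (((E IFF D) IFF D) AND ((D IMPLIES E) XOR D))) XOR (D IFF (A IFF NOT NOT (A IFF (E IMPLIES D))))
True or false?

E IMPLIES A = True IMPLIES True = True
(E IMPLIES A) IMPLIES E = True IMPLIES True = True
A IMPLIES E = True IMPLIES True = True
(A IMPLIES E) IFF A = True IFF True = True
((E IMPLIES A) IMPLIES E) OR ((A IMPLIES E) IFF A) = True OR True = True
E IFF D = True IFF False = False
(E IFF D) IFF D = False IFF False = True
D IMPLIES E = False IMPLIES True = True
(D IMPLIES E) XOR D = True XOR False = True
((E IFF D) IFF D) AND ((D IMPLIES E) XOR D) = True AND True = True
(((E IMPLIES A) IMPLIES E) OR ((A IMPLIES E) IFF A)) IMPLIES (((E IFF D) IFF D) AND ((D IMPLIES E) XOR D)) = True IMPLIES True = True
E IMPLIES D = True IMPLIES False = False
A IFF (E IMPLIES D) = True IFF False = False
NOT (A IFF (E IMPLIES D)) = NOT False = True
NOT NOT (A IFF (E IMPLIES D)) = NOT True = False
A IFF NOT NOT (A IFF (E IMPLIES D)) = True IFF False = False
D IFF (A IFF NOT NOT (A IFF (E IMPLIES D))) = False IFF False = True
((((E IMPLIES A) IMPLIES E) OR ((A IMPLIES E) IFF A)) IMPLIES (((E IFF D) IFF D) AND ((D IMPLIES E) XOR D))) XOR (D IFF (A IFF NOT NOT (A IFF (E IMPLIES D)))) = True XOR True = False

False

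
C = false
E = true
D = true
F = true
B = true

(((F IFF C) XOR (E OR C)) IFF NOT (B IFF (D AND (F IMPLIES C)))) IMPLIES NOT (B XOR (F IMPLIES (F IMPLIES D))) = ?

F IFF C = true IFF false = false
E OR C = true OR false = true
(F IFF C) XOR (E OR C) = false XOR true = true
F IMPLIES C = true IMPLIES false = false
D AND (F IMPLIES C) = true AND false = false
B IFF (D AND (F IMPLIES C)) = true IFF false = false
NOT (B IFF (D AND (F IMPLIES C))) = NOT false = true
((F IFF C) XOR (E OR C)) IFF NOT (B IFF (D AND (F IMPLIES C))) = true IFF true = true
F IMPLIES D = true IMPLIES true = true
F IMPLIES (F IMPLIES D) = true IMPLIES true = true
B XOR (F IMPLIES (F IMPLIES D)) = true XOR true = false
NOT (B XOR (F IMPLIES (F IMPLIES D))) = NOT false = true
(((F IFF C) XOR (E OR C)) IFF NOT (B IFF (D AND (F IMPLIES C)))) IMPLIES NOT (B XOR (F IMPLIES (F IMPLIES D))) = true IMPLIES true = true

true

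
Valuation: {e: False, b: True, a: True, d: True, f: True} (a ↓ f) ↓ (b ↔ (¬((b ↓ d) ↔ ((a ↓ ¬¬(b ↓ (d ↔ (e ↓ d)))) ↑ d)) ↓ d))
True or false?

True

a ↓ f = True ↓ True = False
b ↓ d = True ↓ True = False
e ↓ d = False ↓ True = False
d ↔ (e ↓ d) = True ↔ False = False
b ↓ (d ↔ (e ↓ d)) = True ↓ False = False
¬(b ↓ (d ↔ (e ↓ d))) = ¬False = True
¬¬(b ↓ (d ↔ (e ↓ d))) = ¬True = False
a ↓ ¬¬(b ↓ (d ↔ (e ↓ d))) = True ↓ False = False
(a ↓ ¬¬(b ↓ (d ↔ (e ↓ d)))) ↑ d = False ↑ True = True
(b ↓ d) ↔ ((a ↓ ¬¬(b ↓ (d ↔ (e ↓ d)))) ↑ d) = False ↔ True = False
¬((b ↓ d) ↔ ((a ↓ ¬¬(b ↓ (d ↔ (e ↓ d)))) ↑ d)) = ¬False = True
¬((b ↓ d) ↔ ((a ↓ ¬¬(b ↓ (d ↔ (e ↓ d)))) ↑ d)) ↓ d = True ↓ True = False
b ↔ (¬((b ↓ d) ↔ ((a ↓ ¬¬(b ↓ (d ↔ (e ↓ d)))) ↑ d)) ↓ d) = True ↔ False = False
(a ↓ f) ↓ (b ↔ (¬((b ↓ d) ↔ ((a ↓ ¬¬(b ↓ (d ↔ (e ↓ d)))) ↑ d)) ↓ d)) = False ↓ False = True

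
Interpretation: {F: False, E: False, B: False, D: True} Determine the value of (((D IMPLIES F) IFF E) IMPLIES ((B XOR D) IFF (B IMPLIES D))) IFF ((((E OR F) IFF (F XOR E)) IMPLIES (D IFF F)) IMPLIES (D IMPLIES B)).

True

Substituting F=False, E=False, B=False, D=True:
D IMPLIES F = True IMPLIES False = False
(D IMPLIES F) IFF E = False IFF False = True
B XOR D = False XOR True = True
B IMPLIES D = False IMPLIES True = True
(B XOR D) IFF (B IMPLIES D) = True IFF True = True
((D IMPLIES F) IFF E) IMPLIES ((B XOR D) IFF (B IMPLIES D)) = True IMPLIES True = True
E OR F = False OR False = False
F XOR E = False XOR False = False
(E OR F) IFF (F XOR E) = False IFF False = True
D IFF F = True IFF False = False
((E OR F) IFF (F XOR E)) IMPLIES (D IFF F) = True IMPLIES False = False
D IMPLIES B = True IMPLIES False = False
(((E OR F) IFF (F XOR E)) IMPLIES (D IFF F)) IMPLIES (D IMPLIES B) = False IMPLIES False = True
(((D IMPLIES F) IFF E) IMPLIES ((B XOR D) IFF (B IMPLIES D))) IFF ((((E OR F) IFF (F XOR E)) IMPLIES (D IFF F)) IMPLIES (D IMPLIES B)) = True IFF True = True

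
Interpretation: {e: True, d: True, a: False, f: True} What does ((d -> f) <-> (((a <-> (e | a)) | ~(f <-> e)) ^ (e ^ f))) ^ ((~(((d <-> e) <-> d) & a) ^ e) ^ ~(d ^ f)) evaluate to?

d -> f = True -> True = True
e | a = True | False = True
a <-> (e | a) = False <-> True = False
f <-> e = True <-> True = True
~(f <-> e) = ~True = False
(a <-> (e | a)) | ~(f <-> e) = False | False = False
e ^ f = True ^ True = False
((a <-> (e | a)) | ~(f <-> e)) ^ (e ^ f) = False ^ False = False
(d -> f) <-> (((a <-> (e | a)) | ~(f <-> e)) ^ (e ^ f)) = True <-> False = False
d <-> e = True <-> True = True
(d <-> e) <-> d = True <-> True = True
((d <-> e) <-> d) & a = True & False = False
~(((d <-> e) <-> d) & a) = ~False = True
~(((d <-> e) <-> d) & a) ^ e = True ^ True = False
d ^ f = True ^ True = False
~(d ^ f) = ~False = True
(~(((d <-> e) <-> d) & a) ^ e) ^ ~(d ^ f) = False ^ True = True
((d -> f) <-> (((a <-> (e | a)) | ~(f <-> e)) ^ (e ^ f))) ^ ((~(((d <-> e) <-> d) & a) ^ e) ^ ~(d ^ f)) = False ^ True = True

True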